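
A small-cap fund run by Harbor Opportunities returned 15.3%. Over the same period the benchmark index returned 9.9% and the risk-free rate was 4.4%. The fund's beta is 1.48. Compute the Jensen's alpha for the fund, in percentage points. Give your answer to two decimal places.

2.76

CAPM expected return = Rf + β(Rm − Rf) = 4.4% + 1.48 × (9.9% − 4.4%) = 4.4 + 1.48 × 5.50 = 12.5400%
Jensen's α = Rp − E[R] = 15.3% − 12.5400% = 2.7600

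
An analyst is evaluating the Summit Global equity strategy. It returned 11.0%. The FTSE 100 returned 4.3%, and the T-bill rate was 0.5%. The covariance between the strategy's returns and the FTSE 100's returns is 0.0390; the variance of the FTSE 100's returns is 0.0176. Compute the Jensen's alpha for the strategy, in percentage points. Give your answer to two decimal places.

2.08

β = Cov / Var = 0.0390 / 0.0176 = 2.2159
E[R] = Rf + β(Rm − Rf) = 0.5% + 2.2159 × (4.3% − 0.5%) = 8.9204%
α = Rp − E[R] = 11.0% − 8.9204% = 2.0796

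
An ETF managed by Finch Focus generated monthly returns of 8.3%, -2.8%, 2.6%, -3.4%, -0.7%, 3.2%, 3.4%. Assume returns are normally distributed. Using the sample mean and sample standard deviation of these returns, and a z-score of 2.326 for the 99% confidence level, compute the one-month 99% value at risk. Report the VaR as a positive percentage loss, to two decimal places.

8.04

Mean return μ = 10.60 / 7 = 1.5143%
Sample std dev = √[101.2886 / 6] = 4.1087%
VaR = −(μ − z·σ) = −(1.5143 − 2.326 × 4.1087) = −(-8.0425) = 8.0425%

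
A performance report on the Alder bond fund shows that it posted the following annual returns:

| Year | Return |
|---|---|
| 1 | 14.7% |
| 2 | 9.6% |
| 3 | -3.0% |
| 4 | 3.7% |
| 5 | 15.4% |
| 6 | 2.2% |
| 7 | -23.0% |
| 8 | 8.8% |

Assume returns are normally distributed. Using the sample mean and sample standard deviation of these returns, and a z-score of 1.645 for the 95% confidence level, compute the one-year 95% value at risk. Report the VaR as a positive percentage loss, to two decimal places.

16.87

r̄ = (14.7 + 9.6 − 3 + 3.7 + 15.4 + 2.2 − 23 + 8.8) / 8 = 3.5500%
Sample σ = √[Σ(r − r̄)² / 7] = √[1078.5600 / 7] = √154.0800 = 12.4129%
VaR = −(r̄ − z·σ) = −(3.5500 − 1.645 × 12.4129) = −(-16.8692) = 16.8692%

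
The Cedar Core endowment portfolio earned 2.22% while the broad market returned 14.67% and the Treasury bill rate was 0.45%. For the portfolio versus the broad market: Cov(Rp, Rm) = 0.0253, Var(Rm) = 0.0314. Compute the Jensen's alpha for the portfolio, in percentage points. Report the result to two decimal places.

-9.69

β = Cov / Var = 0.0253 / 0.0314 = 0.8057
E[R] = Rf + β(Rm − Rf) = 0.45% + 0.8057 × (14.67% − 0.45%) = 11.9071%
α = Rp − E[R] = 2.22% − 11.9071% = -9.6871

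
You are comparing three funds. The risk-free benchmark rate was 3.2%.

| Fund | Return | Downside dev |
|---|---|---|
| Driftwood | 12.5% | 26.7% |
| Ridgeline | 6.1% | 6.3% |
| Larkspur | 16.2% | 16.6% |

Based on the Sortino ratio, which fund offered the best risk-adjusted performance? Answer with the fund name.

Driftwood: Sortino ratio = (12.5% − 3.2%) / 26.7% = 0.348
Ridgeline: Sortino ratio = (6.1% − 3.2%) / 6.3% = 0.460
Larkspur: Sortino ratio = (16.2% − 3.2%) / 16.6% = 0.783
Highest: Larkspur (0.783).

Larkspur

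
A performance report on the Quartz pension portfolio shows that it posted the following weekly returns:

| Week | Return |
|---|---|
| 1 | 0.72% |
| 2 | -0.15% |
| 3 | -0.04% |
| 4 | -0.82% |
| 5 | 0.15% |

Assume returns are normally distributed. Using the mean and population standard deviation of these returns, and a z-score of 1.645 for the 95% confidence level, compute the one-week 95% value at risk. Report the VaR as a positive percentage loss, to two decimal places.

r̄ = (0.72 − 0.15 − 0.04 − 0.82 + 0.15) / 5 = -0.140 / 5 = -0.0280%
Population σ = √[Σ(r − r̄)² / 5] = √[1.2335 / 5] = √0.2467 = 0.4967%
VaR = −(r̄ − z·σ) = −(-0.0280 − 1.645 × 0.4967) = −(-0.8451) = 0.8451%

0.85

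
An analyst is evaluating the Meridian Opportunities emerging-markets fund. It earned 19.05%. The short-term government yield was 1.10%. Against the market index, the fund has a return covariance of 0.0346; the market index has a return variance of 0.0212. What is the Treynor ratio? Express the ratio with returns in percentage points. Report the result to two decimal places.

11.00

β = Cov / Var = 0.0346 / 0.0212 = 1.6321
Treynor = (Rp − Rf) / β = (19.05% − 1.10%) / 1.6321 = 17.95 / 1.6321 = 10.9981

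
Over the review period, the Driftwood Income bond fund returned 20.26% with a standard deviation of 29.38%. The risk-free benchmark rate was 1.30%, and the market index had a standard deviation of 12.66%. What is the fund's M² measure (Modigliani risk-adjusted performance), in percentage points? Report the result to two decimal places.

9.47

Sharpe = (Rp − Rf) / σp = (20.26% − 1.30%) / 29.38% = 0.6453
M² = Rf + Sharpe × σm = 1.30% + 0.6453 × 12.66% = 9.4695%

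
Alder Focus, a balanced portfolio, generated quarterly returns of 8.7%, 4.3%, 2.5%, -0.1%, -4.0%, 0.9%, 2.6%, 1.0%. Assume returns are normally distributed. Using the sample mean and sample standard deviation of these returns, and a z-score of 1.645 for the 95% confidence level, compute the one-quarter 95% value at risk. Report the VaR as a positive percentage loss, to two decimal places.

r̄ = (8.7 + 4.3 + 2.5 − 0.1 − 4 + 0.9 + 2.6 + 1) / 8 = 15.90 / 8 = 1.9875%
Sample σ = √[Σ(r − r̄)² / 7] = √[93.4088 / 7] = √13.3441 = 3.6530%
VaR = −(r̄ − z·σ) = −(1.9875 − 1.645 × 3.6530) = −(-4.0217) = 4.0217%

4.02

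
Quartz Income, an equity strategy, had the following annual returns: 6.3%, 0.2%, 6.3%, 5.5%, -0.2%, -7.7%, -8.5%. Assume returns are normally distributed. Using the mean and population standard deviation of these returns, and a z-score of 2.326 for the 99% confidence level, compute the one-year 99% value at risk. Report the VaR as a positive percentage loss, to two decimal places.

r̄ = (6.3 + 0.2 + 6.3 + 5.5 − 0.2 − 7.7 − 8.5) / 7 = 0.2714%
Σ(r − r̄)² = 240.7343; population σ = √(240.7343/7) = 5.8644%
VaR = −(r̄ − z·σ) = −(0.2714 − 2.326 × 5.8644) = −(-13.3692) = 13.3692%

13.37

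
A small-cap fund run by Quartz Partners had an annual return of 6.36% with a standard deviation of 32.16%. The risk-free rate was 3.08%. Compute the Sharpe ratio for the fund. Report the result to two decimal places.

Sharpe = (Rp − Rf) / σp = (6.36% − 3.08%) / 32.16% = 3.28% / 32.16% = 0.1020

0.10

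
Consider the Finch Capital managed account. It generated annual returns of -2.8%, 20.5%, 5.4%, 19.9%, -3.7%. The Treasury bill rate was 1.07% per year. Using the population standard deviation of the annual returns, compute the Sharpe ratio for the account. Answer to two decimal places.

0.64

r̄ = (-2.8 + 20.5 + 5.4 + 19.9 − 3.7) / 5 = 7.8600%
Σ(r − r̄)² = 558.0520; population σ = √(558.0520/5) = 10.5646%
Sharpe = (r̄ − rf) / σ = (7.8600 − 1.07) / 10.5646 = 6.7900 / 10.5646 = 0.6427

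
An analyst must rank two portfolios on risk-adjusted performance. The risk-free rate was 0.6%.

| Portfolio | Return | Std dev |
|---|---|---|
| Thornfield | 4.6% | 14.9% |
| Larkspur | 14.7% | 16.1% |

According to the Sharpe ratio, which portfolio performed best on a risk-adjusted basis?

Larkspur

Thornfield: Sharpe ratio = (4.6% − 0.6%) / 14.9% = 0.268
Larkspur: Sharpe ratio = (14.7% − 0.6%) / 16.1% = 0.876
Highest: Larkspur (0.876).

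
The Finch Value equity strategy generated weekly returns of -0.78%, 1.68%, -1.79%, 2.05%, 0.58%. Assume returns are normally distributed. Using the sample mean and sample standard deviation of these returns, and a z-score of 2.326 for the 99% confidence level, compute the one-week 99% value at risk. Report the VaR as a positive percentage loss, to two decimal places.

Mean return r̄ = 1.740 / 5 = 0.3480%
Sample σ = √[Σ(r − r̄)² / 4] = √[10.5683 / 4] = √2.6421 = 1.6255%
VaR = −(r̄ − z·σ) = −(0.3480 − 2.326 × 1.6255) = −(-3.4329) = 3.4329%

3.43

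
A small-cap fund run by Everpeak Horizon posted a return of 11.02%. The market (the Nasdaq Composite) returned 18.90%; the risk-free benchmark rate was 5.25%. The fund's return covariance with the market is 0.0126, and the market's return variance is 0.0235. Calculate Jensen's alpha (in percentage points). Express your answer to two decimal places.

-1.55

β = Cov / Var = 0.0126 / 0.0235 = 0.5362
E[R] = Rf + β(Rm − Rf) = 5.25% + 0.5362 × (18.90% − 5.25%) = 12.5691%
α = Rp − E[R] = 11.02% − 12.5691% = -1.5491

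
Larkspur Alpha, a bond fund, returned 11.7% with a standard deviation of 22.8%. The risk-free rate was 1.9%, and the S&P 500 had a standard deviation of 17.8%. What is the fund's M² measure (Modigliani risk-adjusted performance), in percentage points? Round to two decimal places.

9.55

Sharpe = (Rp − Rf) / σp = (11.7% − 1.9%) / 22.8% = 0.4298
M² = Rf + Sharpe × σm = 1.9% + 0.4298 × 17.8% = 9.5504%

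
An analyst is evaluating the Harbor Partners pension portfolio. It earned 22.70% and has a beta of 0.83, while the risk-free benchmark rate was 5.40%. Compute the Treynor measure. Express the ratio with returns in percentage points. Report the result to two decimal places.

20.84

Treynor = (Rp − Rf) / β = (22.70% − 5.40%) / 0.83 = 17.30 / 0.83 = 20.8434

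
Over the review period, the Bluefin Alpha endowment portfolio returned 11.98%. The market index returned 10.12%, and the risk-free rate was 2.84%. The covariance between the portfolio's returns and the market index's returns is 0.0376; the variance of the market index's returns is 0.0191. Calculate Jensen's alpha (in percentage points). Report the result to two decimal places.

β = Cov / Var = 0.0376 / 0.0191 = 1.9686
E[R] = Rf + β(Rm − Rf) = 2.84% + 1.9686 × (10.12% − 2.84%) = 17.1714%
α = Rp − E[R] = 11.98% − 17.1714% = -5.1914

-5.19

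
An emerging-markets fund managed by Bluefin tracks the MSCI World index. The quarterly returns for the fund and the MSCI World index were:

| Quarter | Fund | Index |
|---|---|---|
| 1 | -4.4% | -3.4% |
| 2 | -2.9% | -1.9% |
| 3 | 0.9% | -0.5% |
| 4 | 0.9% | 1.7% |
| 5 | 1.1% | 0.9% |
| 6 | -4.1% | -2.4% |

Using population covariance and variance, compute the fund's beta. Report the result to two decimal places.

r̄p = -1.4167%,  r̄m = -0.9333%
Cov = Σ(rp − r̄p)(rm − r̄m) / 6 = 4.0744
Var(rm) = Σ(rm − r̄m)² / 6 = 3.2756
β = Cov / Var = 4.0744 / 3.2756 = 1.2439

1.24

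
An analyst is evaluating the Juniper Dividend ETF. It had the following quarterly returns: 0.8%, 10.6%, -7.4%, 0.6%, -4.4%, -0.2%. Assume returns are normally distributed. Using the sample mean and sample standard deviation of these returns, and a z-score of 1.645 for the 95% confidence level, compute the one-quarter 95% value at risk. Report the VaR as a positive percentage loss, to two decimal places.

r̄ = (0.8 + 10.6 − 7.4 + 0.6 − 4.4 − 0.2) / 6 = 0.0000%
Σ(r − r̄)² = 187.5200; sample σ = √(187.5200/5) = 6.1241%
VaR = −(r̄ − z·σ) = −(0.0000 − 1.645 × 6.1241) = −(-10.0741) = 10.0741%

10.07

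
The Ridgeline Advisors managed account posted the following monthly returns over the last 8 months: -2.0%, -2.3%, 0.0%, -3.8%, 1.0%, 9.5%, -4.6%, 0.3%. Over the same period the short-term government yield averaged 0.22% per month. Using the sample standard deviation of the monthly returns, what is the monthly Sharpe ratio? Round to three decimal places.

-0.104

r̄ = (-2 − 2.3 + 0 − 3.8 + 1 + 9.5 − 4.6 + 0.3) / 8 = -0.2375%
Sample std dev = √[135.7788 / 7] = 4.4042%
Sharpe = (r̄ − rf) / σ = (-0.2375 − 0.22) / 4.4042 = -0.4575 / 4.4042 = -0.1039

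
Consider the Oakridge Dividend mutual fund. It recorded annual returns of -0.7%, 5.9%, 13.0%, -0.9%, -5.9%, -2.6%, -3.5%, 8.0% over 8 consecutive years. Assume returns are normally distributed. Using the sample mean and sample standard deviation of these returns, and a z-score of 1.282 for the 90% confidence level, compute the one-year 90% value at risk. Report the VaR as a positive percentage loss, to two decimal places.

μ = (-0.7 + 5.9 + 13 − 0.9 − 5.9 − 2.6 − 3.5 + 8) / 8 = 1.6625%
Sample σ = √[Σ(r − μ)² / 7] = √[300.8188 / 7] = √42.9741 = 6.5555%
VaR = −(μ − z·σ) = −(1.6625 − 1.282 × 6.5555) = −(-6.7417) = 6.7417%

6.74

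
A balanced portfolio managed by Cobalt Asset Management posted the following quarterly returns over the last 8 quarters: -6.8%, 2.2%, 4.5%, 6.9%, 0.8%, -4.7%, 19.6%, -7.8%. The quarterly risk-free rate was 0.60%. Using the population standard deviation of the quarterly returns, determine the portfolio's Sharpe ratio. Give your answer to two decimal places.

0.15

r̄ = (-6.8 + 2.2 + 4.5 + 6.9 + 0.8 − 4.7 + 19.6 − 7.8) / 8 = 1.8375%
Σ(r − r̄)² = (-6.8 − 1.8375)² + (2.2 − 1.8375)² + … = 559.6588
σ = √[559.6588 / 8] = 8.3641%
Sharpe = (r̄ − rf) / σ = (1.8375 − 0.6) / 8.3641 = 1.2375 / 8.3641 = 0.1480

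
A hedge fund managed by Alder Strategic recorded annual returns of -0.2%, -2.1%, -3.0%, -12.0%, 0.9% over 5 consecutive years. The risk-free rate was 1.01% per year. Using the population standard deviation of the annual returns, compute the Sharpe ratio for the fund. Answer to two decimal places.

r̄ = (-0.2 − 2.1 − 3 − 12 + 0.9) / 5 = -16.40 / 5 = -3.2800%
Σ(r − r̄)² = 104.4680; population σ = √(104.4680/5) = 4.5710%
Sharpe = (r̄ − rf) / σ = (-3.2800 − 1.01) / 4.5710 = -4.2900 / 4.5710 = -0.9385

-0.94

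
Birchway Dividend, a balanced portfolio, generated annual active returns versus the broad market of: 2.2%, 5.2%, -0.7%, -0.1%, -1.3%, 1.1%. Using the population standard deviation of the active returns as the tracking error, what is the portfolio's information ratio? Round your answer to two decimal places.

0.49

Mean return r̄ = 6.40 / 6 = 1.0667%
Σ(r − r̄)² = (2.2 − 1.0667)² + (5.2 − 1.0667)² + … = 28.4533
population σ = √(28.4533 / 6) = √4.7422 = 2.1777%
IR = r̄ / tracking error = 1.0667 / 2.1777 = 0.4898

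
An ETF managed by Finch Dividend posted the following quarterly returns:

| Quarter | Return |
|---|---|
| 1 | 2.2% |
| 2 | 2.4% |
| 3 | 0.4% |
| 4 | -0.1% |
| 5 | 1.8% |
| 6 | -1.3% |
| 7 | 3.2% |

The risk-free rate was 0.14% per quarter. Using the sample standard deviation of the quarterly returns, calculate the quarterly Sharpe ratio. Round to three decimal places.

0.680

r̄ = (2.2 + 2.4 + 0.4 − 0.1 + 1.8 − 1.3 + 3.2) / 7 = 1.2286%
Sample σ = √[Σ(r − r̄)² / 6] = √[15.3743 / 6] = √2.5624 = 1.6007%
Sharpe = (r̄ − rf) / σ = (1.2286 − 0.14) / 1.6007 = 1.0886 / 1.6007 = 0.6801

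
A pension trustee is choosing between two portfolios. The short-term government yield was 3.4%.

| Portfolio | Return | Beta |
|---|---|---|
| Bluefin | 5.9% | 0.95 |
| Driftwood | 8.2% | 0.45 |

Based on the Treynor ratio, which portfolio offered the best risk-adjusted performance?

Driftwood

Bluefin: Treynor = (5.9% − 3.4%) / 0.95 = 2.632
Driftwood: Treynor = (8.2% − 3.4%) / 0.45 = 10.667
Highest: Driftwood (10.667).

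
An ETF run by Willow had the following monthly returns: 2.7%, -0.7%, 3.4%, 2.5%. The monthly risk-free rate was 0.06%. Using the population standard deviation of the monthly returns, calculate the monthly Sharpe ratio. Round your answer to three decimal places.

r̄ = (2.7 − 0.7 + 3.4 + 2.5) / 4 = 1.9750%
Population σ = √[Σ(r − r̄)² / 4] = √[9.9875 / 4] = √2.4969 = 1.5802%
Sharpe = (r̄ − rf) / σ = (1.9750 − 0.06) / 1.5802 = 1.9150 / 1.5802 = 1.2119

1.212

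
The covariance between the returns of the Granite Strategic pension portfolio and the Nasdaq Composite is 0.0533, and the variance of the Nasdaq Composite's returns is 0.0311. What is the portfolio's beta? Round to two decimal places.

β = Cov(Rp, Rm) / Var(Rm) = 0.0533 / 0.0311 = 1.7138

1.71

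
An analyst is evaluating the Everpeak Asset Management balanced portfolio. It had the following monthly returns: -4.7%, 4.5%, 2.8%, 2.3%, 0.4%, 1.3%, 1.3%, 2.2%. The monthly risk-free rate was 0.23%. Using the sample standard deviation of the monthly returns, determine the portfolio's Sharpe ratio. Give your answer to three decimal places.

Mean return r̄ = 10.10 / 8 = 1.2625%
Σ(r − r̄)² = 51.0988; sample σ = √(51.0988/7) = 2.7018%
Sharpe = (r̄ − rf) / σ = (1.2625 − 0.23) / 2.7018 = 1.0325 / 2.7018 = 0.3822

0.382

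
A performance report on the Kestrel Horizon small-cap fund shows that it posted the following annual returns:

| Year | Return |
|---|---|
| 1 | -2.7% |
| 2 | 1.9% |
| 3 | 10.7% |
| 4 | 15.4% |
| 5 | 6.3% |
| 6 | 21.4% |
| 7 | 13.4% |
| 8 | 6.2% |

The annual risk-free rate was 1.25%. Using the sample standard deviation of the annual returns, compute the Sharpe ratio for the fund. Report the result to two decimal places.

1.01

r̄ = (-2.7 + 1.9 + 10.7 + 15.4 + 6.3 + 21.4 + 13.4 + 6.2) / 8 = 72.60 / 8 = 9.0750%
Σ(r − r̄)² = (-2.7 − 9.0750)² + (1.9 − 9.0750)² + (10.7 − 9.0750)² + … = 419.3550
sample σ = √(419.3550 / 7) = √59.9079 = 7.7400%
Sharpe = (r̄ − rf) / σ = (9.0750 − 1.25) / 7.7400 = 7.8250 / 7.7400 = 1.0110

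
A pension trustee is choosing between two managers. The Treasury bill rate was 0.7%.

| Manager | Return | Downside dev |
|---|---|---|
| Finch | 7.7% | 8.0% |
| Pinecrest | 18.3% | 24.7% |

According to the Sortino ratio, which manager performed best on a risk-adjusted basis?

Finch

Finch: Sortino ratio = (7.7% − 0.7%) / 8.0% = 0.875
Pinecrest: Sortino ratio = (18.3% − 0.7%) / 24.7% = 0.713
Highest: Finch (0.875).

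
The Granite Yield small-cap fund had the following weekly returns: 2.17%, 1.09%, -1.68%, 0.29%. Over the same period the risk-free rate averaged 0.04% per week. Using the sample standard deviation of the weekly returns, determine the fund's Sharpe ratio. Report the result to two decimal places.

r̄ = (2.17 + 1.09 − 1.68 + 0.29) / 4 = 0.4675%
Σ(r − r̄)² = 7.9293; sample σ = √(7.9293/3) = 1.6258%
Sharpe = (r̄ − rf) / σ = (0.4675 − 0.04) / 1.6258 = 0.4275 / 1.6258 = 0.2629

0.26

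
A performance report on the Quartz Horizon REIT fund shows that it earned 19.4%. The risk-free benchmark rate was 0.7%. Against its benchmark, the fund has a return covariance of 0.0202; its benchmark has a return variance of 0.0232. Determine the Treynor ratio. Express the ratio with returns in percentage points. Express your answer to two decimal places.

β = Cov / Var = 0.0202 / 0.0232 = 0.8707
Treynor = (Rp − Rf) / β = (19.4% − 0.7%) / 0.8707 = 18.70 / 0.8707 = 21.4770

21.48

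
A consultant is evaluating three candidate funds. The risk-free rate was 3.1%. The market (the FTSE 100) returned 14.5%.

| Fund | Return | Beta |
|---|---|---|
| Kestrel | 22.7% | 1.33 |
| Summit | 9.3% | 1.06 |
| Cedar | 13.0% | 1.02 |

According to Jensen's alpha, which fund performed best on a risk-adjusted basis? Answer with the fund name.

Kestrel: α = 22.7% − [3.1% + 1.33 × (14.5% − 3.1%)] = 4.438
Summit: α = 9.3% − [3.1% + 1.06 × (14.5% − 3.1%)] = -5.884
Cedar: α = 13.0% − [3.1% + 1.02 × (14.5% − 3.1%)] = -1.728
Highest: Kestrel (4.438).

Kestrel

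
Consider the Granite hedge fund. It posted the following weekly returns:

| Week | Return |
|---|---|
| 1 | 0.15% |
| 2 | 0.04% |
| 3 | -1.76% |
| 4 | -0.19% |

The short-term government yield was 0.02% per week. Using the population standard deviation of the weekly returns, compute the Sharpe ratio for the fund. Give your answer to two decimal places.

-0.60

μ = (0.15 + 0.04 − 1.76 − 0.19) / 4 = -0.4400%
Σ(r − μ)² = 2.3834; population σ = √(2.3834/4) = 0.7719%
Sharpe = (μ − rf) / σ = (-0.4400 − 0.02) / 0.7719 = -0.4600 / 0.7719 = -0.5959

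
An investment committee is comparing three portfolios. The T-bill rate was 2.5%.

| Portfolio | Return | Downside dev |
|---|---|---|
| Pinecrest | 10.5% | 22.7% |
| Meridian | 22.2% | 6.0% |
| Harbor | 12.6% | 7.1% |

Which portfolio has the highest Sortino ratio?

Pinecrest: Sortino ratio = (10.5% − 2.5%) / 22.7% = 0.352
Meridian: Sortino ratio = (22.2% − 2.5%) / 6.0% = 3.283
Harbor: Sortino ratio = (12.6% − 2.5%) / 7.1% = 1.423
Highest: Meridian (3.283).

Meridian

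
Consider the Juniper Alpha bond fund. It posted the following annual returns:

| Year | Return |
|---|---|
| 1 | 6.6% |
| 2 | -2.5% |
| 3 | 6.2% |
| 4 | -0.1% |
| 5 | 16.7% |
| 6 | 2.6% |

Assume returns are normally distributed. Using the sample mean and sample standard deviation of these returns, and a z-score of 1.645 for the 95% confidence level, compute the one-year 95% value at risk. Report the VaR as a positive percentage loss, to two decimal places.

6.21

r̄ = (6.6 − 2.5 + 6.2 − 0.1 + 16.7 + 2.6) / 6 = 29.50 / 6 = 4.9167%
Σ(r − r̄)² = 228.8683; sample σ = √(228.8683/5) = 6.7656%
VaR = −(r̄ − z·σ) = −(4.9167 − 1.645 × 6.7656) = −(-6.2127) = 6.2127%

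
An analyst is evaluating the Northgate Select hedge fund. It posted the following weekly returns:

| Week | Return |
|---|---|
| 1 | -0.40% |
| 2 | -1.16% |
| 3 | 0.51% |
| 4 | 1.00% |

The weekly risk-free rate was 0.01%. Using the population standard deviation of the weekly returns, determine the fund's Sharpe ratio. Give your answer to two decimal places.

r̄ = (-0.4 − 1.16 + 0.51 + 1) / 4 = -0.050 / 4 = -0.0125%
Population σ = √[Σ(r − r̄)² / 4] = √[2.7651 / 4] = √0.6913 = 0.8314%
Sharpe = (r̄ − rf) / σ = (-0.0125 − 0.01) / 0.8314 = -0.0225 / 0.8314 = -0.0271

-0.03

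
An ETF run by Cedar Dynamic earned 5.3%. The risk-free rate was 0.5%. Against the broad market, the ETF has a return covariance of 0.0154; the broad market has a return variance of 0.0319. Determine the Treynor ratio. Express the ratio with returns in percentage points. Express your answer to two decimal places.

β = Cov / Var = 0.0154 / 0.0319 = 0.4828
Treynor = (Rp − Rf) / β = (5.3% − 0.5%) / 0.4828 = 4.80 / 0.4828 = 9.9420

9.94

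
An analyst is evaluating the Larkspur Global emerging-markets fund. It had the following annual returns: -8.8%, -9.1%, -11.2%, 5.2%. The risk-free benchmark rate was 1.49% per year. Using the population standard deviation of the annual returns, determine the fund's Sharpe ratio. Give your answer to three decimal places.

-1.145

r̄ = (-8.8 − 9.1 − 11.2 + 5.2) / 4 = -23.90 / 4 = -5.9750%
Population std dev = √[169.9275 / 4] = 6.5178%
Sharpe = (r̄ − rf) / σ = (-5.9750 − 1.49) / 6.5178 = -7.4650 / 6.5178 = -1.1453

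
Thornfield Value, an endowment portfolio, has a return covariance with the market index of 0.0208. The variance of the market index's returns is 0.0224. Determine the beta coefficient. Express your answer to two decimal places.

β = Cov(Rp, Rm) / Var(Rm) = 0.0208 / 0.0224 = 0.9286

0.93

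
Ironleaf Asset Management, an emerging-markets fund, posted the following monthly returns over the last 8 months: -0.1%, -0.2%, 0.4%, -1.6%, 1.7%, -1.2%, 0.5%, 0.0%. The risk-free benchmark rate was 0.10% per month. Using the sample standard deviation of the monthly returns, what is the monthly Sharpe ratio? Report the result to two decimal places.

μ = (-0.1 − 0.2 + 0.4 − 1.6 + 1.7 − 1.2 + 0.5 + 0) / 8 = -0.0625%
Σ(r − μ)² = (-0.1 − (-0.0625))² + (-0.2 − (-0.0625))² + (0.4 − (-0.0625))² + … = 7.3188
σ = √[7.3188 / 7] = 1.0225%
Sharpe = (μ − rf) / σ = (-0.0625 − 0.1) / 1.0225 = -0.1625 / 1.0225 = -0.1589

-0.16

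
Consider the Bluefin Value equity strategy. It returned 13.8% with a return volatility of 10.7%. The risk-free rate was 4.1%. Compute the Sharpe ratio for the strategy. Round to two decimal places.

0.91

Sharpe = (Rp − Rf) / σp = (13.8% − 4.1%) / 10.7% = 9.70% / 10.7% = 0.9065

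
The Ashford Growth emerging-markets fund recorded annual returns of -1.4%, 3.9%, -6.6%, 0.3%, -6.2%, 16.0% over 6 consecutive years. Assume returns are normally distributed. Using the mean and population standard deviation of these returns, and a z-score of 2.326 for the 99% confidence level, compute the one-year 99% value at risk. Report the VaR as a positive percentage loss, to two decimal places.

16.75

r̄ = (-1.4 + 3.9 − 6.6 + 0.3 − 6.2 + 16) / 6 = 1.0000%
Σ(r − r̄)² = (-1.4 − 1.0000)² + (3.9 − 1.0000)² + (-6.6 − 1.0000)² + … = 349.2600
σ = √[349.2600 / 6] = 7.6295%
VaR = −(r̄ − z·σ) = −(1.0000 − 2.326 × 7.6295) = −(-16.7462) = 16.7462%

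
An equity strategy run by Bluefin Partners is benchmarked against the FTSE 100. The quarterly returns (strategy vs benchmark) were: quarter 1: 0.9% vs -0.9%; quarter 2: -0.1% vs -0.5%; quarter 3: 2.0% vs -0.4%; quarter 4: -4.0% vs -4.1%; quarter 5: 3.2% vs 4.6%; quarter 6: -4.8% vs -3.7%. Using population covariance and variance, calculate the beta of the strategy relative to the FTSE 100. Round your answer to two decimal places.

r̄p = -0.4667%,  r̄m = -0.8333%
Cov = Σ(rp − r̄p)(rm − r̄m) / 6 = 7.4978
Var(rm) = Σ(rm − r̄m)² / 6 = 8.1189
β = Cov / Var = 7.4978 / 8.1189 = 0.9235

0.92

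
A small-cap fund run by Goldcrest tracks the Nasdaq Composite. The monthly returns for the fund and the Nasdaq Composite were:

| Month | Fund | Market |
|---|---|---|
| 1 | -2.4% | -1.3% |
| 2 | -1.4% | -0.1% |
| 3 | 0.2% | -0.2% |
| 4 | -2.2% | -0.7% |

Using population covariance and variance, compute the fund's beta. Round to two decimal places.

1.57

r̄p = -1.4500%,  r̄m = -0.5750%
Cov = Σ(rp − r̄p)(rm − r̄m) / 4 = 0.3563
Var(rm) = Σ(rm − r̄m)² / 4 = 0.2269
β = Cov / Var = 0.3563 / 0.2269 = 1.5703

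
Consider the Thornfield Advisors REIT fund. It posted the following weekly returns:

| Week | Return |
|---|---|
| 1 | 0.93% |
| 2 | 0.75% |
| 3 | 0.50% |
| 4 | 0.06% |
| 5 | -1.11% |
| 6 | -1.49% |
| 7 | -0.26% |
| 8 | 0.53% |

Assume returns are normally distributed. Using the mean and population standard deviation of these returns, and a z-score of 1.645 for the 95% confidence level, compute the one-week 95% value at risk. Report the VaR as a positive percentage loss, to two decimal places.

r̄ = (0.93 + 0.75 + 0.5 + 0.06 − 1.11 − 1.49 − 0.26 + 0.53) / 8 = -0.0113%
Σ(r − r̄)² = 5.4807; population σ = √(5.4807/8) = 0.8277%
VaR = −(r̄ − z·σ) = −(-0.0113 − 1.645 × 0.8277) = −(-1.3729) = 1.3729%

1.37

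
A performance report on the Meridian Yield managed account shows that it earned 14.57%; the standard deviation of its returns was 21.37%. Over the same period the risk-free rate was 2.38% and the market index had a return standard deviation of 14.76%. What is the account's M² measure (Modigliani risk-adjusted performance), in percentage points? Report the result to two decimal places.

Sharpe = (Rp − Rf) / σp = (14.57% − 2.38%) / 21.37% = 0.5704
M² = Rf + Sharpe × σm = 2.38% + 0.5704 × 14.76% = 10.7991%

10.80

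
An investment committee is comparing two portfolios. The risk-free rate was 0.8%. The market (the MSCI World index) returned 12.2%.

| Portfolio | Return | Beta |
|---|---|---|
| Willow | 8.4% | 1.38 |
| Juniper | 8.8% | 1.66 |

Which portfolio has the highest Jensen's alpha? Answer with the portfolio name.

Willow: α = 8.4% − [0.8% + 1.38 × (12.2% − 0.8%)] = -8.132
Juniper: α = 8.8% − [0.8% + 1.66 × (12.2% − 0.8%)] = -10.924
Highest: Willow (-8.132).

Willow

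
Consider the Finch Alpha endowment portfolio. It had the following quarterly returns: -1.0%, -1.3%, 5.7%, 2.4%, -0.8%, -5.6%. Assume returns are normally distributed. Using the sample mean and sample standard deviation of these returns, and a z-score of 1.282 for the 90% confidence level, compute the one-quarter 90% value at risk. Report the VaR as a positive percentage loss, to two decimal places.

r̄ = (-1 − 1.3 + 5.7 + 2.4 − 0.8 − 5.6) / 6 = -0.1000%
Σ(r − r̄)² = (-1 − (-0.1000))² + (-1.3 − (-0.1000))² + (5.7 − (-0.1000))² + … = 72.8800
σ = √[72.8800 / 5] = 3.8179%
VaR = −(r̄ − z·σ) = −(-0.1000 − 1.282 × 3.8179) = −(-4.9945) = 4.9945%

4.99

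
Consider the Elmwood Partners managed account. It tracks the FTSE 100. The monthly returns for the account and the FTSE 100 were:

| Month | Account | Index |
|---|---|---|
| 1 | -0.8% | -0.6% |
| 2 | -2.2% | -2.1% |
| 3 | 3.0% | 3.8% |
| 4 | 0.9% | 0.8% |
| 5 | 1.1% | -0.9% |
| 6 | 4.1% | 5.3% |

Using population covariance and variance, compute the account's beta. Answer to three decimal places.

0.749

r̄p = 1.0167%,  r̄m = 1.0500%
Cov = Σ(rp − r̄p)(rm − r̄m) / 6 = 5.2592
Var(rm) = Σ(rm − r̄m)² / 6 = 7.0225
β = Cov / Var = 5.2592 / 7.0225 = 0.7489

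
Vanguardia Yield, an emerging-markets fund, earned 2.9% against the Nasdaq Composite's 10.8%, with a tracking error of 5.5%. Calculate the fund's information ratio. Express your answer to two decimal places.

-1.44

IR = (Rp − Rb) / TE = (2.9% − 10.8%) / 5.5% = -7.90% / 5.5% = -1.4364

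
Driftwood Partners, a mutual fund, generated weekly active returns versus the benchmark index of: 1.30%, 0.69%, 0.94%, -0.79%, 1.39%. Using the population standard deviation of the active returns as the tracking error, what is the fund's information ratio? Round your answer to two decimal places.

μ = (1.3 + 0.69 + 0.94 − 0.79 + 1.39) / 5 = 0.7060%
Σ(r − μ)² = (1.3 − 0.7060)² + (0.69 − 0.7060)² + (0.94 − 0.7060)² + … = 3.1137
σ = √[3.1137 / 5] = 0.7891%
IR = μ / tracking error = 0.7060 / 0.7891 = 0.8947

0.89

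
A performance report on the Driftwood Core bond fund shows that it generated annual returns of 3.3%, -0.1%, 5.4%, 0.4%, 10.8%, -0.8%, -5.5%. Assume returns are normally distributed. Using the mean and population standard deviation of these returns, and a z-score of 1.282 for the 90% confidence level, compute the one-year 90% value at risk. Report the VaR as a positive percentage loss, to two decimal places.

4.23

Mean return r̄ = 13.50 / 7 = 1.9286%
Population std dev = √[161.7143 / 7] = 4.8065%
VaR = −(r̄ − z·σ) = −(1.9286 − 1.282 × 4.8065) = −(-4.2333) = 4.2333%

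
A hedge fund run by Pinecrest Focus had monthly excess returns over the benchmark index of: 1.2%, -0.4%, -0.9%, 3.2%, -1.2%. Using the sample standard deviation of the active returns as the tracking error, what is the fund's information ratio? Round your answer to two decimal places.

0.21

Mean return r̄ = 1.90 / 5 = 0.3800%
Sample σ = √[Σ(r − r̄)² / 4] = √[13.3680 / 4] = √3.3420 = 1.8281%
IR = r̄ / tracking error = 0.3800 / 1.8281 = 0.2079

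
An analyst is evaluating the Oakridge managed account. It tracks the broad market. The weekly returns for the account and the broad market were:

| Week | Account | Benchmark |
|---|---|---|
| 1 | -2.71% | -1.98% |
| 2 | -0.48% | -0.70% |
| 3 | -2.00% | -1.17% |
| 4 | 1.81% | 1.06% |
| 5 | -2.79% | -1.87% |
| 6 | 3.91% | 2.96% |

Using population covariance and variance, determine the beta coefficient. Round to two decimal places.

1.40

r̄p = -0.3767%,  r̄m = -0.2833%
Cov = Σ(rp − r̄p)(rm − r̄m) / 6 = 4.3518
Var(rm) = Σ(rm − r̄m)² / 6 = 3.1133
β = Cov / Var = 4.3518 / 3.1133 = 1.3978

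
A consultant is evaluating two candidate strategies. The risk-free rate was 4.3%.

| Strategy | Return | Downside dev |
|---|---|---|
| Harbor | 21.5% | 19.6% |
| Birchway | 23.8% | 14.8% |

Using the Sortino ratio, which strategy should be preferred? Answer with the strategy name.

Harbor: Sortino ratio = (21.5% − 4.3%) / 19.6% = 0.878
Birchway: Sortino ratio = (23.8% − 4.3%) / 14.8% = 1.318
Highest: Birchway (1.318).

Birchway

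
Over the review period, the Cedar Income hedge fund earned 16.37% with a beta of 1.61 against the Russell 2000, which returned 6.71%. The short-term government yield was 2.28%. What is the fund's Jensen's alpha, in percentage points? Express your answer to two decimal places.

6.96

CAPM expected return = Rf + β(Rm − Rf) = 2.28% + 1.61 × (6.71% − 2.28%) = 2.28 + 1.61 × 4.43 = 9.4123%
Jensen's α = Rp − E[R] = 16.37% − 9.4123% = 6.9577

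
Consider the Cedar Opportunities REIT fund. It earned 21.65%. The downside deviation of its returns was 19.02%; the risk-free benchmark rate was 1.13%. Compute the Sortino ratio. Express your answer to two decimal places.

1.08

Sortino = (Rp − Rf) / σd = (21.65% − 1.13%) / 19.02% = 20.52% / 19.02% = 1.0789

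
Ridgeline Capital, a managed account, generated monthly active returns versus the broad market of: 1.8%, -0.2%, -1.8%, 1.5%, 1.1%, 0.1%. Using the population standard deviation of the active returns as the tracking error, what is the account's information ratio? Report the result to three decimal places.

0.341

r̄ = (1.8 − 0.2 − 1.8 + 1.5 + 1.1 + 0.1) / 6 = 2.50 / 6 = 0.4167%
Population std dev = √[8.9483 / 6] = 1.2212%
IR = r̄ / tracking error = 0.4167 / 1.2212 = 0.3412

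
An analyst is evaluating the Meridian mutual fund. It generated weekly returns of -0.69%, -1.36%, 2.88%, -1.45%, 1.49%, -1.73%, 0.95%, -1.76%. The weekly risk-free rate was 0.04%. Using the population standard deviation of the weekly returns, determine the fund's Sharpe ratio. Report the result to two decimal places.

r̄ = (-0.69 − 1.36 + 2.88 − 1.45 + 1.49 − 1.73 + 0.95 − 1.76) / 8 = -0.2088%
Population σ = √[Σ(r − r̄)² / 8] = √[21.5871 / 8] = √2.6984 = 1.6427%
Sharpe = (r̄ − rf) / σ = (-0.2088 − 0.04) / 1.6427 = -0.2488 / 1.6427 = -0.1515

-0.15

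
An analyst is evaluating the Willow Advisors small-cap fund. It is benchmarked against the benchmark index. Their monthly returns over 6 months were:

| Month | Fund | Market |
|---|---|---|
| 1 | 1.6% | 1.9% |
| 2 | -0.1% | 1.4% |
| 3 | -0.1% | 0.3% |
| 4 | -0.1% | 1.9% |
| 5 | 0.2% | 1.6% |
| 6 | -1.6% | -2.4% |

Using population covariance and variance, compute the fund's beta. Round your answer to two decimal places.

0.50

r̄p = -0.0167%,  r̄m = 0.7833%
Cov = Σ(rp − r̄p)(rm − r̄m) / 6 = 1.1531
Var(rm) = Σ(rm − r̄m)² / 6 = 2.3181
β = Cov / Var = 1.1531 / 2.3181 = 0.4974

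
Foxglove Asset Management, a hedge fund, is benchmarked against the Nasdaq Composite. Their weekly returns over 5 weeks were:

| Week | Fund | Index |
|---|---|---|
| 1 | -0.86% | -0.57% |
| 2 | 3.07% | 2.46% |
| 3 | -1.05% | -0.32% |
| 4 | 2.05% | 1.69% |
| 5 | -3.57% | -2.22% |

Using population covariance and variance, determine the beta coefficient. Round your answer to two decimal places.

r̄p = -0.0720%,  r̄m = 0.2080%
Cov = Σ(rp − r̄p)(rm − r̄m) / 5 = 3.9686
Var(rm) = Σ(rm − r̄m)² / 5 = 2.8094
β = Cov / Var = 3.9686 / 2.8094 = 1.4126

1.41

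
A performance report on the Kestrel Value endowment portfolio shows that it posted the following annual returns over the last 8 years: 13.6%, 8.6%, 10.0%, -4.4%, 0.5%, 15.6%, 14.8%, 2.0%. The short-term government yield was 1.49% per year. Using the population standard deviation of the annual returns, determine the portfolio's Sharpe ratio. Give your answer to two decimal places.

0.88

r̄ = (13.6 + 8.6 + 10 − 4.4 + 0.5 + 15.6 + 14.8 + 2) / 8 = 60.70 / 8 = 7.5875%
Population σ = √[Σ(r − r̄)² / 8] = √[384.3688 / 8] = √48.0461 = 6.9315%
Sharpe = (r̄ − rf) / σ = (7.5875 − 1.49) / 6.9315 = 6.0975 / 6.9315 = 0.8797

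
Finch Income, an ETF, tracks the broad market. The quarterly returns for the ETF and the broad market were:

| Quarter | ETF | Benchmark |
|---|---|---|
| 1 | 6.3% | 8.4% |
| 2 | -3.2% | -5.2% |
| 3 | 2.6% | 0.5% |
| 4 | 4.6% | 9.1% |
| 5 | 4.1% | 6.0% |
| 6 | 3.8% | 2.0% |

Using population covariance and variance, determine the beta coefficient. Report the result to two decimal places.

r̄p = 3.0333%,  r̄m = 3.4667%
Cov = Σ(rp − r̄p)(rm − r̄m) / 6 = 13.6378
Var(rm) = Σ(rm − r̄m)² / 6 = 24.7589
β = Cov / Var = 13.6378 / 24.7589 = 0.5508

0.55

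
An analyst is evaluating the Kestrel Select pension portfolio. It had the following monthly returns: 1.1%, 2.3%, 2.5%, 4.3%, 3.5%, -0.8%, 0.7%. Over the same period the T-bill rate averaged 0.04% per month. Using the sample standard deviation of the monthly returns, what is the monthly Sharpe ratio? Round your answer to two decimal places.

μ = (1.1 + 2.3 + 2.5 + 4.3 + 3.5 − 0.8 + 0.7) / 7 = 13.60 / 7 = 1.9429%
Σ(r − μ)² = 18.1971; sample σ = √(18.1971/6) = 1.7415%
Sharpe = (μ − rf) / σ = (1.9429 − 0.04) / 1.7415 = 1.9029 / 1.7415 = 1.0927

1.09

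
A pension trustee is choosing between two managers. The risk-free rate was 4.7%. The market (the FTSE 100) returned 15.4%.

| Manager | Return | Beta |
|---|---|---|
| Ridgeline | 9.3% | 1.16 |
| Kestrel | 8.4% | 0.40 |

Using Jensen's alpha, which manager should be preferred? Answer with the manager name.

Ridgeline: α = 9.3% − [4.7% + 1.16 × (15.4% − 4.7%)] = -7.812
Kestrel: α = 8.4% − [4.7% + 0.40 × (15.4% − 4.7%)] = -0.580
Highest: Kestrel (-0.580).

Kestrel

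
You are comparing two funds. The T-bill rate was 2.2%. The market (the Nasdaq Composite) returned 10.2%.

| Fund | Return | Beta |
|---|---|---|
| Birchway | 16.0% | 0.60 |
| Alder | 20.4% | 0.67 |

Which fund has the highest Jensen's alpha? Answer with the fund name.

Alder

Birchway: α = 16.0% − [2.2% + 0.60 × (10.2% − 2.2%)] = 9.000
Alder: α = 20.4% − [2.2% + 0.67 × (10.2% − 2.2%)] = 12.840
Highest: Alder (12.840).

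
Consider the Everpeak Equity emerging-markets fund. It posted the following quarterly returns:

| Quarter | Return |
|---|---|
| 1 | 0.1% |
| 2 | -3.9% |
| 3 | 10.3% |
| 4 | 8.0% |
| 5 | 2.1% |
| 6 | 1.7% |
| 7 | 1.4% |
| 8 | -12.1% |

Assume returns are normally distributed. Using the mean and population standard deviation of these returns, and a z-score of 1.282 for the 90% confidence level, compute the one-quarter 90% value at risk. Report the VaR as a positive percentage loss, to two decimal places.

Mean return μ = 7.60 / 8 = 0.9500%
Σ(r − μ)² = (0.1 − 0.9500)² + (-3.9 − 0.9500)² + (10.3 − 0.9500)² + … = 333.7600
σ = √[333.7600 / 8] = 6.4591%
VaR = −(μ − z·σ) = −(0.9500 − 1.282 × 6.4591) = −(-7.3306) = 7.3306%

7.33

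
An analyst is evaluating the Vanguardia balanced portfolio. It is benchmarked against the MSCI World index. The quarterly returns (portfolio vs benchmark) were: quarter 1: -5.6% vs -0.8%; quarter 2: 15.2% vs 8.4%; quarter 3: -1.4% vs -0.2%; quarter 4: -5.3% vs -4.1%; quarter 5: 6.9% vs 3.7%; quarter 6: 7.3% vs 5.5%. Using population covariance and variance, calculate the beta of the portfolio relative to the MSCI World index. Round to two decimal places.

1.74

r̄p = 2.8500%,  r̄m = 2.0833%
Cov = Σ(rp − r̄p)(rm − r̄m) / 6 = 30.7042
Var(rm) = Σ(rm − r̄m)² / 6 = 17.6581
β = Cov / Var = 30.7042 / 17.6581 = 1.7388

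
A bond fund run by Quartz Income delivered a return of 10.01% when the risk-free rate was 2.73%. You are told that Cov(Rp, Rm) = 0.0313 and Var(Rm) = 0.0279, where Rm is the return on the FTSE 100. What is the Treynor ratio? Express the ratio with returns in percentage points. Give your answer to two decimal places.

6.49

β = Cov / Var = 0.0313 / 0.0279 = 1.1219
Treynor = (Rp − Rf) / β = (10.01% − 2.73%) / 1.1219 = 7.28 / 1.1219 = 6.4890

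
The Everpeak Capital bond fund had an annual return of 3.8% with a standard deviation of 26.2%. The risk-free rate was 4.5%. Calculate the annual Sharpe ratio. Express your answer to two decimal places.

-0.03

Sharpe = (Rp − Rf) / σp = (3.8% − 4.5%) / 26.2% = -0.70% / 26.2% = -0.0267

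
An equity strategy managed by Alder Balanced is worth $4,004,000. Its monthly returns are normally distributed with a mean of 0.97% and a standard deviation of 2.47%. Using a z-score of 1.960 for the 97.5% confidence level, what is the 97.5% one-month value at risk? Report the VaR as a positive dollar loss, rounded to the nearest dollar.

$155,003

Return at the 97.5% tail: μ − z·σ = 0.97% − 1.960 × 2.47% = 0.97 − 4.8412 = -3.8712%
VaR = −(-3.8712%) × $4,004,000 = 3.8712% × $4,004,000 = $155,003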